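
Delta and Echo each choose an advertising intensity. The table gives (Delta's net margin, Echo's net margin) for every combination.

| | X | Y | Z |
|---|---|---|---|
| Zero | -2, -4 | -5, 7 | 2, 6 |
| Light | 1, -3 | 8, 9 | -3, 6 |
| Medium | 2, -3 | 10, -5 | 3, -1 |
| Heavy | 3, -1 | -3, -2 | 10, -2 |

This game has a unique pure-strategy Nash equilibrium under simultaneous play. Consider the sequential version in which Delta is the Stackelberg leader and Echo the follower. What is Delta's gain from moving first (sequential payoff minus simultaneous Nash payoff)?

Echo best-responds to each possible Delta move:
- Zero: BR = Y, leader payoff -5.
- Light: BR = Y, leader payoff 8.
- Medium: BR = Z, leader payoff 3.
- Heavy: BR = X, leader payoff 3.
Delta's induced payoffs are -5, 8, 3, 3, so Delta commits to Light. Subgame-perfect outcome: (Light, Y) with payoffs (8, 9).
For the simultaneous game, intersect best replies.
Delta's best replies: X→Heavy; Y→Medium; Z→Heavy.
Echo's best replies: Zero→Y; Light→Y; Medium→Z; Heavy→X.
The unique mutual best reply is (Heavy, X), giving (3, -1).
Delta's commitment gain: 8 − 3 = 5.

5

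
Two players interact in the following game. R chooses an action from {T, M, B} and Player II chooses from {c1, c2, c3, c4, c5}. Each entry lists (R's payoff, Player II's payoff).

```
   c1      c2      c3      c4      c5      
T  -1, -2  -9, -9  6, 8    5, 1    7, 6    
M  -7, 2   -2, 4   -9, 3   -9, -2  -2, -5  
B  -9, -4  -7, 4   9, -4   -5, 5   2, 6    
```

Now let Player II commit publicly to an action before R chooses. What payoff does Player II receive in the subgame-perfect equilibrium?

R best-responds to each possible Player II move:
- c1 → R plays T (best of -1, -7, -9); Player II gets -2.
- c2 → R plays M (best of -9, -2, -7); Player II gets 4.
- c3 → R plays B (best of 6, -9, 9); Player II gets -4.
- c4 → R plays T (best of 5, -9, -5); Player II gets 1.
- c5 → R plays T (best of 7, -2, 2); Player II gets 6.
Among -2, 4, -4, 1, 6, the best is 6 at c5. Subgame-perfect outcome: (T, c5) with payoffs (7, 6).

6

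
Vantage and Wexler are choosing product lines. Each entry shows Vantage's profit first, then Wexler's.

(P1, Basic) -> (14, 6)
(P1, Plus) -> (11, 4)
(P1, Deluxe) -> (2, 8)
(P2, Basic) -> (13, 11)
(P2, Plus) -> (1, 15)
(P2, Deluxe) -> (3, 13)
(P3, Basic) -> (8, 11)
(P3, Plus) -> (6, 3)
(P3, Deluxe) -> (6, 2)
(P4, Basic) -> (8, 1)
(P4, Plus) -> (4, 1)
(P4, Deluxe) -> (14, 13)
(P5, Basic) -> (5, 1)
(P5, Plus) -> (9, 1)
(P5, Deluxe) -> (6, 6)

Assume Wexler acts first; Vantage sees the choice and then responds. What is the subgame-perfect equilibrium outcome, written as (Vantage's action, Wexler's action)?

Vantage best-responds to each possible Wexler move:
- Basic: Vantage compares 14, 13, 8, 8, 5 and picks P1; Wexler would get 6.
- Plus: Vantage compares 11, 1, 6, 4, 9 and picks P1; Wexler would get 4.
- Deluxe: Vantage compares 2, 3, 6, 14, 6 and picks P4; Wexler would get 13.
Among 6, 4, 13, the best is 13 at Deluxe. Subgame-perfect outcome: (P4, Deluxe) with payoffs (14, 13).

(P4, Deluxe)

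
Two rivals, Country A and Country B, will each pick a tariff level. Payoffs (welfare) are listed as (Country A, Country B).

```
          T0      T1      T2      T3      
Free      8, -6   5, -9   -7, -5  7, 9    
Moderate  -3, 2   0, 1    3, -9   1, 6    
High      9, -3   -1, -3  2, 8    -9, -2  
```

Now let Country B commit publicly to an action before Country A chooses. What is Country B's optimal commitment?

T3

Solve by backward induction (Country B leads).
- T0 → Country A plays High (best of 8, -3, 9); Country B gets -3.
- T1 → Country A plays Free (best of 5, 0, -1); Country B gets -9.
- T2 → Country A plays Moderate (best of -7, 3, 2); Country B gets -9.
- T3 → Country A plays Free (best of 7, 1, -9); Country B gets 9.
Country B's induced payoffs are -3, -9, -9, 9, so Country B commits to T3. Subgame-perfect outcome: (Free, T3) with payoffs (7, 9).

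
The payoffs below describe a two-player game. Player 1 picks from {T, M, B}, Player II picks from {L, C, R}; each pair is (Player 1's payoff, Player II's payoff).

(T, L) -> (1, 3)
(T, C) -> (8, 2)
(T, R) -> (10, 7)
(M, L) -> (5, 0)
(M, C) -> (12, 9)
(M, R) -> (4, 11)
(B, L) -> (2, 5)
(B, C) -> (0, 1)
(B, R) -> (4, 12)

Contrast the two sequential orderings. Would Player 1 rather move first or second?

second

If Player 1 leads: Player II's best replies are T→R, M→R, B→R; Player 1's induced payoffs 10, 4, 4; outcome (T, R), payoffs (10, 7).
If Player II leads: Player 1's best replies are L→M, C→M, R→T; Player II's induced payoffs 0, 9, 7; outcome (M, C), payoffs (12, 9).
Player 1 gets 10 moving first and 12 moving second, so Player 1 prefers to move second.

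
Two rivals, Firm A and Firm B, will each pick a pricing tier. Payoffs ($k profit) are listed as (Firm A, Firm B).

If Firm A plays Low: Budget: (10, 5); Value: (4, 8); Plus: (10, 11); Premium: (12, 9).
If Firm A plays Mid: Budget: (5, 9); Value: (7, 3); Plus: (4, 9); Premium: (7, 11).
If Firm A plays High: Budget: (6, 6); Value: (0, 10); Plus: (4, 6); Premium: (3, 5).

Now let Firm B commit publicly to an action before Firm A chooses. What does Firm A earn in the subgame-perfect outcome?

10

Firm A best-responds to each possible Firm B move:
- Budget: BR = Low, leader payoff 5.
- Value: BR = Mid, leader payoff 3.
- Plus: BR = Low, leader payoff 11.
- Premium: BR = Low, leader payoff 9.
Among 5, 3, 11, 9, the best is 11 at Plus. Subgame-perfect outcome: (Low, Plus) with payoffs (10, 11).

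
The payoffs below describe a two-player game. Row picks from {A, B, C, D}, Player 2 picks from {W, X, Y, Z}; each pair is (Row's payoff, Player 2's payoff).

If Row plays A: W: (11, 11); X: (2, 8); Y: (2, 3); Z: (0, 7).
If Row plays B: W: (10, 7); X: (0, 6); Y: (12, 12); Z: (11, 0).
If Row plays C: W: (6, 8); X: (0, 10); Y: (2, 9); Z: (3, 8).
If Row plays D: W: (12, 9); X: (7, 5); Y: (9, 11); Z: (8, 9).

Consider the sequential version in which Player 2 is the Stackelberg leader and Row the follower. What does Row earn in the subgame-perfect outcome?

12

Solve by backward induction (Player 2 leads).
- W: Row compares 11, 10, 6, 12 and picks D; Player 2 would get 9.
- X: Row compares 2, 0, 0, 7 and picks D; Player 2 would get 5.
- Y: Row compares 2, 12, 2, 9 and picks B; Player 2 would get 12.
- Z: Row compares 0, 11, 3, 8 and picks B; Player 2 would get 0.
Among 9, 5, 12, 0, the best is 12 at Y. Subgame-perfect outcome: (B, Y) with payoffs (12, 12).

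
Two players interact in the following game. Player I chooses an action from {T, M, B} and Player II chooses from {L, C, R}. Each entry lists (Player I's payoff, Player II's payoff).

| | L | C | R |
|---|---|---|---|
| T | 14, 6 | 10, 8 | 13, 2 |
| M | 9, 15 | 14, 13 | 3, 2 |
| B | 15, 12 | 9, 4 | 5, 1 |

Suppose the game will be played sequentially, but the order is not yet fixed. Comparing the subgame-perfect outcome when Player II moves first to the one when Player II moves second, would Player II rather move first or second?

If Player I leads: Player II's best replies are T→C, M→L, B→L; Player I's induced payoffs 10, 9, 15; outcome (B, L), payoffs (15, 12).
If Player II leads: Player I's best replies are L→B, C→M, R→T; Player II's induced payoffs 12, 13, 2; outcome (M, C), payoffs (14, 13).
Player II gets 13 moving first and 12 moving second, so Player II prefers to move first.

first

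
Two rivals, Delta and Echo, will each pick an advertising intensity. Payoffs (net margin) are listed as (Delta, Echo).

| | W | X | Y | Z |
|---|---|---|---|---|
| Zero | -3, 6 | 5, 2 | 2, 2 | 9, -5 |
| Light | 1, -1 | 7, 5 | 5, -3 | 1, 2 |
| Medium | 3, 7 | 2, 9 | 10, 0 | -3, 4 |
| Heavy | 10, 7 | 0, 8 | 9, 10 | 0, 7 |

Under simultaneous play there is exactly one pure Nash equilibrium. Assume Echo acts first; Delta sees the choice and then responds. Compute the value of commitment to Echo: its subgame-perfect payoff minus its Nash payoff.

Delta best-responds to each possible Echo move:
- W → Delta plays Heavy (best of -3, 1, 3, 10); Echo gets 7.
- X → Delta plays Light (best of 5, 7, 2, 0); Echo gets 5.
- Y → Delta plays Medium (best of 2, 5, 10, 9); Echo gets 0.
- Z → Delta plays Zero (best of 9, 1, -3, 0); Echo gets -5.
Echo's induced payoffs are 7, 5, 0, -5, so Echo commits to W. Subgame-perfect outcome: (Heavy, W) with payoffs (10, 7).
Under simultaneous play:
Delta's best replies: W→Heavy; X→Light; Y→Medium; Z→Zero.
Echo's best replies: Zero→W; Light→X; Medium→X; Heavy→Y.
Only (Light, X) has each player best-responding; Nash payoffs (7, 5).
Echo's commitment gain: 7 − 5 = 2.

2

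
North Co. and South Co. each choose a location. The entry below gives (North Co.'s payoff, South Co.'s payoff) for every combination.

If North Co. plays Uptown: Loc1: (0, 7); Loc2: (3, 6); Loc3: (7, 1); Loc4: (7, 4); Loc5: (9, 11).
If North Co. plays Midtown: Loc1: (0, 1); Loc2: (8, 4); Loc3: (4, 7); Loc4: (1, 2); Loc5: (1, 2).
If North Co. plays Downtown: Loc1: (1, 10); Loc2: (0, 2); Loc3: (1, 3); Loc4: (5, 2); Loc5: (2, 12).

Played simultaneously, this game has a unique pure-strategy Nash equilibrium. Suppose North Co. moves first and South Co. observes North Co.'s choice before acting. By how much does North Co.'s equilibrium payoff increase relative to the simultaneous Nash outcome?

0

Solve by backward induction (North Co. leads).
- Uptown: BR = Loc5, leader payoff 9.
- Midtown: BR = Loc3, leader payoff 4.
- Downtown: BR = Loc5, leader payoff 2.
Among 9, 4, 2, the best is 9 at Uptown. Subgame-perfect outcome: (Uptown, Loc5) with payoffs (9, 11).
For the simultaneous game, intersect best replies.
North Co.'s best replies: Loc1→Downtown; Loc2→Midtown; Loc3→Uptown; Loc4→Uptown; Loc5→Uptown.
South Co.'s best replies: Uptown→Loc5; Midtown→Loc3; Downtown→Loc5.
Only (Uptown, Loc5) has each player best-responding; Nash payoffs (9, 11).
North Co.'s commitment gain: 9 − 9 = 0.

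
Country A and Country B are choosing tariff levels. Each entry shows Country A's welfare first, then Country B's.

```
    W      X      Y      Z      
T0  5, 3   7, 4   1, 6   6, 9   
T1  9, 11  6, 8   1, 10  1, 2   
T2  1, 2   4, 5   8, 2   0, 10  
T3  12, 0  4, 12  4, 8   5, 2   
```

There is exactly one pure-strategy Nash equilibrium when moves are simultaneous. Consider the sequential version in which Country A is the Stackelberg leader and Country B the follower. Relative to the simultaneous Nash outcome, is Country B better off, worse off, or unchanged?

better off

Backward induction with Country A moving first.
- T0: BR = Z, leader payoff 6.
- T1: BR = W, leader payoff 9.
- T2: BR = Z, leader payoff 0.
- T3: BR = X, leader payoff 4.
Country A's induced payoffs are 6, 9, 0, 4, so Country A commits to T1. Subgame-perfect outcome: (T1, W) with payoffs (9, 11).
For the simultaneous game, intersect best replies.
Country A's best replies: W→T3; X→T0; Y→T2; Z→T0.
Country B's best replies: T0→Z; T1→W; T2→Z; T3→X.
The unique mutual best reply is (T0, Z), giving (6, 9).
Country B earns 11 sequentially versus 9 at the Nash outcome: better off.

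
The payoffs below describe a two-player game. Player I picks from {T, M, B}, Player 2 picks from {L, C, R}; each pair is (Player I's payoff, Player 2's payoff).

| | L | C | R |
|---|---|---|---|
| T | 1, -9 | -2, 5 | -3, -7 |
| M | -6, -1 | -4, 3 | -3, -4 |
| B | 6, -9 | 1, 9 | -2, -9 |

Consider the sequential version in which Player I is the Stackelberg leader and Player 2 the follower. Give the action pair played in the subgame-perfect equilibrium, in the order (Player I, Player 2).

(B, C)

Backward induction with Player I moving first.
- T: Player 2 compares -9, 5, -7 and picks C; Player I would get -2.
- M: Player 2 compares -1, 3, -4 and picks C; Player I would get -4.
- B: Player 2 compares -9, 9, -9 and picks C; Player I would get 1.
Player I's induced payoffs are -2, -4, 1, so Player I commits to B. Subgame-perfect outcome: (B, C) with payoffs (1, 9).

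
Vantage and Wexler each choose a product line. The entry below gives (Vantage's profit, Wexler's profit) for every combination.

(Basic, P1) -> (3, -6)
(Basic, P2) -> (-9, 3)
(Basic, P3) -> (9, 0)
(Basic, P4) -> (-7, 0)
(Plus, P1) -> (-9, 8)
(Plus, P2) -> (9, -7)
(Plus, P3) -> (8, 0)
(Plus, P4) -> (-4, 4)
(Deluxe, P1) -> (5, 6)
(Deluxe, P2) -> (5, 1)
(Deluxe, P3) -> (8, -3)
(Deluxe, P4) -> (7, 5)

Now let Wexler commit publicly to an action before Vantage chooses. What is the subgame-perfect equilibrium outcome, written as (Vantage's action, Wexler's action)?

Vantage best-responds to each possible Wexler move:
- P1 → Vantage plays Deluxe (best of 3, -9, 5); Wexler gets 6.
- P2 → Vantage plays Plus (best of -9, 9, 5); Wexler gets -7.
- P3 → Vantage plays Basic (best of 9, 8, 8); Wexler gets 0.
- P4 → Vantage plays Deluxe (best of -7, -4, 7); Wexler gets 5.
Among 6, -7, 0, 5, the best is 6 at P1. Subgame-perfect outcome: (Deluxe, P1) with payoffs (5, 6).

(Deluxe, P1)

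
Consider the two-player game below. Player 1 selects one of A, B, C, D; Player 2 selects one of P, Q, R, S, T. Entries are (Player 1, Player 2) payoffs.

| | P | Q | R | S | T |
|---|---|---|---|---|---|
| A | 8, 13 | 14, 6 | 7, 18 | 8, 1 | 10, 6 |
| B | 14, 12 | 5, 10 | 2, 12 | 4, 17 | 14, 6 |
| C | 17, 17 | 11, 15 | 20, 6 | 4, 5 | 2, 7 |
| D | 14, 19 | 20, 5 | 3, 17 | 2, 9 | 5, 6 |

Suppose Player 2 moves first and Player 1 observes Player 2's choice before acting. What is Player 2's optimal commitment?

P

Solve by backward induction (Player 2 leads).
- P → Player 1 plays C (best of 8, 14, 17, 14); Player 2 gets 17.
- Q → Player 1 plays D (best of 14, 5, 11, 20); Player 2 gets 5.
- R → Player 1 plays C (best of 7, 2, 20, 3); Player 2 gets 6.
- S → Player 1 plays A (best of 8, 4, 4, 2); Player 2 gets 1.
- T → Player 1 plays B (best of 10, 14, 2, 5); Player 2 gets 6.
Player 2's induced payoffs are 17, 5, 6, 1, 6, so Player 2 commits to P. Subgame-perfect outcome: (C, P) with payoffs (17, 17).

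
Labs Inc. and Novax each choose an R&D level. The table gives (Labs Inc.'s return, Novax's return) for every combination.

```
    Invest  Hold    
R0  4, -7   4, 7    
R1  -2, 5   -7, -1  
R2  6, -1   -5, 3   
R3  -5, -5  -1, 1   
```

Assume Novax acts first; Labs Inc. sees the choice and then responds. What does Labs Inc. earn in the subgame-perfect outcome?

Labs Inc. best-responds to each possible Novax move:
- Invest: BR = R2, leader payoff -1.
- Hold: BR = R0, leader payoff 7.
Novax's induced payoffs are -1, 7, so Novax commits to Hold. Subgame-perfect outcome: (R0, Hold) with payoffs (4, 7).

4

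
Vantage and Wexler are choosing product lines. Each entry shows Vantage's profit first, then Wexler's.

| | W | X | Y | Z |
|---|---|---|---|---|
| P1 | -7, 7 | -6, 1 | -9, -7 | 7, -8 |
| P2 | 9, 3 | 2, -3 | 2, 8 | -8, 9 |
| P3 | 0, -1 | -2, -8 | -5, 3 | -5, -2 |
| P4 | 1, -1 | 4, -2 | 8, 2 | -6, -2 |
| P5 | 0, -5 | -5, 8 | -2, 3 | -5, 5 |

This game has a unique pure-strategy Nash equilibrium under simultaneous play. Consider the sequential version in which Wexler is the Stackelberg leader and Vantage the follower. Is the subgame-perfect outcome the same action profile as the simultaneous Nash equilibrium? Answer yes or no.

Work backward from Vantage's decision.
- W → Vantage plays P2 (best of -7, 9, 0, 1, 0); Wexler gets 3.
- X → Vantage plays P4 (best of -6, 2, -2, 4, -5); Wexler gets -2.
- Y → Vantage plays P4 (best of -9, 2, -5, 8, -2); Wexler gets 2.
- Z → Vantage plays P1 (best of 7, -8, -5, -6, -5); Wexler gets -8.
Among 3, -2, 2, -8, the best is 3 at W. Subgame-perfect outcome: (P2, W) with payoffs (9, 3).
Now find the simultaneous Nash equilibrium.
Vantage's best replies: W→P2; X→P4; Y→P4; Z→P1.
Wexler's best replies: P1→W; P2→Z; P3→Y; P4→Y; P5→X.
Only (P4, Y) has each player best-responding; Nash payoffs (8, 2).
Sequential outcome (P2, W) differs from the Nash profile (P4, Y).

no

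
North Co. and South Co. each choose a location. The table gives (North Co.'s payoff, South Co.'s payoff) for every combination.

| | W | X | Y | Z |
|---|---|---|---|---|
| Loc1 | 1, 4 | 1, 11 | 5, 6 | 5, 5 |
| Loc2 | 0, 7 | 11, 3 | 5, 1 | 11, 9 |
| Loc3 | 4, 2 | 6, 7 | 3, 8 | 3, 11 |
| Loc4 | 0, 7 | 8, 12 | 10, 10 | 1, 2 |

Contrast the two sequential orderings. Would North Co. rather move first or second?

If North Co. leads: South Co.'s best replies are Loc1→X, Loc2→Z, Loc3→Z, Loc4→X; North Co.'s induced payoffs 1, 11, 3, 8; outcome (Loc2, Z), payoffs (11, 9).
If South Co. leads: North Co.'s best replies are W→Loc3, X→Loc2, Y→Loc4, Z→Loc2; South Co.'s induced payoffs 2, 3, 10, 9; outcome (Loc4, Y), payoffs (10, 10).
North Co. gets 11 moving first and 10 moving second, so North Co. prefers to move first.

first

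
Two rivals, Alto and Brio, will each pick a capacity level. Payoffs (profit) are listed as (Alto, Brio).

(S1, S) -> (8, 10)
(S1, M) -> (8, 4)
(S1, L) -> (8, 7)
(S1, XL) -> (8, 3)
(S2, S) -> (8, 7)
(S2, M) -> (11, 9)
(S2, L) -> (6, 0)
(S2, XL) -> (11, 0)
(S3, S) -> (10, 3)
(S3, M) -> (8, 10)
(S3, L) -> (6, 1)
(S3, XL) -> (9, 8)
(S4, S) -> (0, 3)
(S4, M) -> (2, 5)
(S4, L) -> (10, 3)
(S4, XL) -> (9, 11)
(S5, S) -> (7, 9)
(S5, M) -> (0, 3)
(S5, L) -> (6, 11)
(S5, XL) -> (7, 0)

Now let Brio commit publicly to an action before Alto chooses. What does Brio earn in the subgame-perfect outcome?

9

Work backward from Alto's decision.
- S: Alto compares 8, 8, 10, 0, 7 and picks S3; Brio would get 3.
- M: Alto compares 8, 11, 8, 2, 0 and picks S2; Brio would get 9.
- L: Alto compares 8, 6, 6, 10, 6 and picks S4; Brio would get 3.
- XL: Alto compares 8, 11, 9, 9, 7 and picks S2; Brio would get 0.
Brio's induced payoffs are 3, 9, 3, 0, so Brio commits to M. Subgame-perfect outcome: (S2, M) with payoffs (11, 9).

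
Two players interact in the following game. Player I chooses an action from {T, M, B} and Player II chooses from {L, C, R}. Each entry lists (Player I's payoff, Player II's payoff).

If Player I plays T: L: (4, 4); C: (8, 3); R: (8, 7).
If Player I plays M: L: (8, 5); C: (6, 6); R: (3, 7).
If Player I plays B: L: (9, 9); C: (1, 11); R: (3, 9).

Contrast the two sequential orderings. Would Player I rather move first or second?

If Player I leads: Player II's best replies are T→R, M→R, B→C; Player I's induced payoffs 8, 3, 1; outcome (T, R), payoffs (8, 7).
If Player II leads: Player I's best replies are L→B, C→T, R→T; Player II's induced payoffs 9, 3, 7; outcome (B, L), payoffs (9, 9).
Player I gets 8 moving first and 9 moving second, so Player I prefers to move second.

second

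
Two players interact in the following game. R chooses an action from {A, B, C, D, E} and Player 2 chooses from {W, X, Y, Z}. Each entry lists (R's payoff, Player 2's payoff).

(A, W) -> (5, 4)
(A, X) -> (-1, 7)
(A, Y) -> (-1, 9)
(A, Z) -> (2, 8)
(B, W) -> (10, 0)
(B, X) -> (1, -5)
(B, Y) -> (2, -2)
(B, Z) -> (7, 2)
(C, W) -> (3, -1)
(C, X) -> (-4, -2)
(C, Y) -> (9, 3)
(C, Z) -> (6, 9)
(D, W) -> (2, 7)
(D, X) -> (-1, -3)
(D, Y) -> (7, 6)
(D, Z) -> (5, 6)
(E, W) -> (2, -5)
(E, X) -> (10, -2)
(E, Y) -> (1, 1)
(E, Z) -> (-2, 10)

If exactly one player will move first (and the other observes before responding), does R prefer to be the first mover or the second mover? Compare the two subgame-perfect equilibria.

second

If R leads: Player 2's best replies are A→Y, B→Z, C→Z, D→W, E→Z; R's induced payoffs -1, 7, 6, 2, -2; outcome (B, Z), payoffs (7, 2).
If Player 2 leads: R's best replies are W→B, X→E, Y→C, Z→B; Player 2's induced payoffs 0, -2, 3, 2; outcome (C, Y), payoffs (9, 3).
R gets 7 moving first and 9 moving second, so R prefers to move second.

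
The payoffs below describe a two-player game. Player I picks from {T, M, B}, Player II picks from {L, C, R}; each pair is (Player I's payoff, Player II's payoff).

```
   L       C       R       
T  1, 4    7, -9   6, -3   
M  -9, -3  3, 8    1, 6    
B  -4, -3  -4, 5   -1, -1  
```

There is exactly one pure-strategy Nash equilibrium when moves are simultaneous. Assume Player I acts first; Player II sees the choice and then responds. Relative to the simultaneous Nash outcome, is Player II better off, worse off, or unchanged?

better off

Player II best-responds to each possible Player I move:
- T: Player II compares 4, -9, -3 and picks L; Player I would get 1.
- M: Player II compares -3, 8, 6 and picks C; Player I would get 3.
- B: Player II compares -3, 5, -1 and picks C; Player I would get -4.
Among 1, 3, -4, the best is 3 at M. Subgame-perfect outcome: (M, C) with payoffs (3, 8).
Now find the simultaneous Nash equilibrium.
Player I's best replies: L→T; C→T; R→T.
Player II's best replies: T→L; M→C; B→C.
The unique mutual best reply is (T, L), giving (1, 4).
Player II earns 8 sequentially versus 4 at the Nash outcome: better off.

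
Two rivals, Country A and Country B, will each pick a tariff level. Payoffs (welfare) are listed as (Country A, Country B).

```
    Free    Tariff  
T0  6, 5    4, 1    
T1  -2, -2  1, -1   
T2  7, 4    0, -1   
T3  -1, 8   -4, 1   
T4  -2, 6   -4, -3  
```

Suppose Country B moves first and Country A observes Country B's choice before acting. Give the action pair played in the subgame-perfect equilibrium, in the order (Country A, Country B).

(T2, Free)

Solve by backward induction (Country B leads).
- Free → Country A plays T2 (best of 6, -2, 7, -1, -2); Country B gets 4.
- Tariff → Country A plays T0 (best of 4, 1, 0, -4, -4); Country B gets 1.
Among 4, 1, the best is 4 at Free. Subgame-perfect outcome: (T2, Free) with payoffs (7, 4).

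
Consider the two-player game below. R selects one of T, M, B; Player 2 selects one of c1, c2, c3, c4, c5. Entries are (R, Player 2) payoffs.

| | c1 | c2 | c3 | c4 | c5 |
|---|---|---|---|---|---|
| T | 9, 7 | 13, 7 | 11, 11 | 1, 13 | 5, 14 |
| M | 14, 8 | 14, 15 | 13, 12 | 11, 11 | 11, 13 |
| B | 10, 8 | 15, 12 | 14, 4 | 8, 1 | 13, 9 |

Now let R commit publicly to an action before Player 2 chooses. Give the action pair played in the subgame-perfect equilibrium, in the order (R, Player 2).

Player 2 best-responds to each possible R move:
- T: BR = c5, leader payoff 5.
- M: BR = c2, leader payoff 14.
- B: BR = c2, leader payoff 15.
Maximizing over 5, 14, 15, R chooses B. Subgame-perfect outcome: (B, c2) with payoffs (15, 12).

(B, c2)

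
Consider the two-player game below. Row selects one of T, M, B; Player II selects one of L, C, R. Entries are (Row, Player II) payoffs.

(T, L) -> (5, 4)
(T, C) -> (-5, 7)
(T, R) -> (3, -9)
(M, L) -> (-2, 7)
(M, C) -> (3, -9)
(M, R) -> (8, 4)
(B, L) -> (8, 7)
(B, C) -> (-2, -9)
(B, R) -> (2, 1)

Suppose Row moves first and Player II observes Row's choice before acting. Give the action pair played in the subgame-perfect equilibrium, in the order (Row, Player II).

(B, L)

Work backward from Player II's decision.
- T: Player II compares 4, 7, -9 and picks C; Row would get -5.
- M: Player II compares 7, -9, 4 and picks L; Row would get -2.
- B: Player II compares 7, -9, 1 and picks L; Row would get 8.
Among -5, -2, 8, the best is 8 at B. Subgame-perfect outcome: (B, L) with payoffs (8, 7).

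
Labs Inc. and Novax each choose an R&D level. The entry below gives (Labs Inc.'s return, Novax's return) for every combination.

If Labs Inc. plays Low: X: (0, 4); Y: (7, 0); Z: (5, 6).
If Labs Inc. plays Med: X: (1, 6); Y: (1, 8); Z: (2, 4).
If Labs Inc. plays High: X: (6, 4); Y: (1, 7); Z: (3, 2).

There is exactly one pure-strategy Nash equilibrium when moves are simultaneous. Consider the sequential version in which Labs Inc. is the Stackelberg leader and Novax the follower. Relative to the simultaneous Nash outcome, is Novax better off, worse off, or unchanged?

unchanged

Solve by backward induction (Labs Inc. leads).
- Low → Novax plays Z (best of 4, 0, 6); Labs Inc. gets 5.
- Med → Novax plays Y (best of 6, 8, 4); Labs Inc. gets 1.
- High → Novax plays Y (best of 4, 7, 2); Labs Inc. gets 1.
Maximizing over 5, 1, 1, Labs Inc. chooses Low. Subgame-perfect outcome: (Low, Z) with payoffs (5, 6).
Under simultaneous play:
Labs Inc.'s best replies: X→High; Y→Low; Z→Low.
Novax's best replies: Low→Z; Med→Y; High→Y.
Only (Low, Z) has each player best-responding; Nash payoffs (5, 6).
Novax earns 6 sequentially versus 6 at the Nash outcome: unchanged.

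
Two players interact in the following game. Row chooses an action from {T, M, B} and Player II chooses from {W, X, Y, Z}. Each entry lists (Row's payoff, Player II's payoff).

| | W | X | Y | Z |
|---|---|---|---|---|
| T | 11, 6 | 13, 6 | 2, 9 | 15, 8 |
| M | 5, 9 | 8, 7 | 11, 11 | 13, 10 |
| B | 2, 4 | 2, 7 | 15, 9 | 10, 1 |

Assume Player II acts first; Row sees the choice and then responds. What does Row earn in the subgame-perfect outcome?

15

Work backward from Row's decision.
- W → Row plays T (best of 11, 5, 2); Player II gets 6.
- X → Row plays T (best of 13, 8, 2); Player II gets 6.
- Y → Row plays B (best of 2, 11, 15); Player II gets 9.
- Z → Row plays T (best of 15, 13, 10); Player II gets 8.
Among 6, 6, 9, 8, the best is 9 at Y. Subgame-perfect outcome: (B, Y) with payoffs (15, 9).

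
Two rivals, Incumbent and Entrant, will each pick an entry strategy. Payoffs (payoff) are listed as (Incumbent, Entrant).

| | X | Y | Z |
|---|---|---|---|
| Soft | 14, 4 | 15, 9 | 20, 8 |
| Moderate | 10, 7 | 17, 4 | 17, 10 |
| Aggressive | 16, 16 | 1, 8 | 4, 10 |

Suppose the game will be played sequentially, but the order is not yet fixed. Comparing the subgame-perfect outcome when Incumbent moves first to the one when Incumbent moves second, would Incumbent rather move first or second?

first

If Incumbent leads: Entrant's best replies are Soft→Y, Moderate→Z, Aggressive→X; Incumbent's induced payoffs 15, 17, 16; outcome (Moderate, Z), payoffs (17, 10).
If Entrant leads: Incumbent's best replies are X→Aggressive, Y→Moderate, Z→Soft; Entrant's induced payoffs 16, 4, 8; outcome (Aggressive, X), payoffs (16, 16).
Incumbent gets 17 moving first and 16 moving second, so Incumbent prefers to move first.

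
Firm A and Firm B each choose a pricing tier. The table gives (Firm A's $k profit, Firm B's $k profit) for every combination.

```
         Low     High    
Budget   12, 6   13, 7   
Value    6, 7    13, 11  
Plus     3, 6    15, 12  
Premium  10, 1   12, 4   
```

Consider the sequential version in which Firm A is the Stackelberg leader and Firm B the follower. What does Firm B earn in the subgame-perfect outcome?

12

Solve by backward induction (Firm A leads).
- Budget → Firm B plays High (best of 6, 7); Firm A gets 13.
- Value → Firm B plays High (best of 7, 11); Firm A gets 13.
- Plus → Firm B plays High (best of 6, 12); Firm A gets 15.
- Premium → Firm B plays High (best of 1, 4); Firm A gets 12.
Firm A's induced payoffs are 13, 13, 15, 12, so Firm A commits to Plus. Subgame-perfect outcome: (Plus, High) with payoffs (15, 12).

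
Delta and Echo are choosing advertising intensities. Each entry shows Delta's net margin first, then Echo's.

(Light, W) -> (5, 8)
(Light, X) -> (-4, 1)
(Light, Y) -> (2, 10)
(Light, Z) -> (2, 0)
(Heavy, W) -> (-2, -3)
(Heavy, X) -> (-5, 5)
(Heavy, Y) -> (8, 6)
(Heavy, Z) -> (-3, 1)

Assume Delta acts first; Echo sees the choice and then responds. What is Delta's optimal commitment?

Heavy

Backward induction with Delta moving first.
- Light → Echo plays Y (best of 8, 1, 10, 0); Delta gets 2.
- Heavy → Echo plays Y (best of -3, 5, 6, 1); Delta gets 8.
Maximizing over 2, 8, Delta chooses Heavy. Subgame-perfect outcome: (Heavy, Y) with payoffs (8, 6).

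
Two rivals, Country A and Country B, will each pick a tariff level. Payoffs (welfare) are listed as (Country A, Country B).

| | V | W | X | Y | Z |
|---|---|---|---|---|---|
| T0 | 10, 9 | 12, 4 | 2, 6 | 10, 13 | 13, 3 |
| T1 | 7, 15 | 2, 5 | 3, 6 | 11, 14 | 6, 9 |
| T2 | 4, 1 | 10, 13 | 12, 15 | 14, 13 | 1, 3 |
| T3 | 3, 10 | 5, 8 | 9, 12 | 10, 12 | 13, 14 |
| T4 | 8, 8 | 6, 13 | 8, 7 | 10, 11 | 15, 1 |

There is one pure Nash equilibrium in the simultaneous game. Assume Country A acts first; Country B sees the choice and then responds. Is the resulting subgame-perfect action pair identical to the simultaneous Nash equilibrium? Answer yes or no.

Backward induction with Country A moving first.
- T0: Country B compares 9, 4, 6, 13, 3 and picks Y; Country A would get 10.
- T1: Country B compares 15, 5, 6, 14, 9 and picks V; Country A would get 7.
- T2: Country B compares 1, 13, 15, 13, 3 and picks X; Country A would get 12.
- T3: Country B compares 10, 8, 12, 12, 14 and picks Z; Country A would get 13.
- T4: Country B compares 8, 13, 7, 11, 1 and picks W; Country A would get 6.
Maximizing over 10, 7, 12, 13, 6, Country A chooses T3. Subgame-perfect outcome: (T3, Z) with payoffs (13, 14).
For the simultaneous game, intersect best replies.
Country A's best replies: V→T0; W→T0; X→T2; Y→T2; Z→T4.
Country B's best replies: T0→Y; T1→V; T2→X; T3→Z; T4→W.
Only (T2, X) has each player best-responding; Nash payoffs (12, 15).
Sequential outcome (T3, Z) differs from the Nash profile (T2, X).

no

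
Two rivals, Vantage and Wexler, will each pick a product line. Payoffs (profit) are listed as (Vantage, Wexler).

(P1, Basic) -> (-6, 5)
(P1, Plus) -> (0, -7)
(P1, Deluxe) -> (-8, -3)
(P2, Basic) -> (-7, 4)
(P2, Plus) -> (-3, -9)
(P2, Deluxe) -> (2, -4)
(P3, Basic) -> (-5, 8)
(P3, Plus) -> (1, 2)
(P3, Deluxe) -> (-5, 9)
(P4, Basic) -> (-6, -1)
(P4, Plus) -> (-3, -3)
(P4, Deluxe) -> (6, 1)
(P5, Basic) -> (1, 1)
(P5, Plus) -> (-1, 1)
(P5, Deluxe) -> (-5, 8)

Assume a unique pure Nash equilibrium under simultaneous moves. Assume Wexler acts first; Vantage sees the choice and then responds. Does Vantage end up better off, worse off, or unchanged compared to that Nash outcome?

Vantage best-responds to each possible Wexler move:
- Basic: BR = P5, leader payoff 1.
- Plus: BR = P3, leader payoff 2.
- Deluxe: BR = P4, leader payoff 1.
Maximizing over 1, 2, 1, Wexler chooses Plus. Subgame-perfect outcome: (P3, Plus) with payoffs (1, 2).
For the simultaneous game, intersect best replies.
Vantage's best replies: Basic→P5; Plus→P3; Deluxe→P4.
Wexler's best replies: P1→Basic; P2→Basic; P3→Deluxe; P4→Deluxe; P5→Deluxe.
The unique mutual best reply is (P4, Deluxe), giving (6, 1).
Vantage earns 1 sequentially versus 6 at the Nash outcome: worse off.

worse off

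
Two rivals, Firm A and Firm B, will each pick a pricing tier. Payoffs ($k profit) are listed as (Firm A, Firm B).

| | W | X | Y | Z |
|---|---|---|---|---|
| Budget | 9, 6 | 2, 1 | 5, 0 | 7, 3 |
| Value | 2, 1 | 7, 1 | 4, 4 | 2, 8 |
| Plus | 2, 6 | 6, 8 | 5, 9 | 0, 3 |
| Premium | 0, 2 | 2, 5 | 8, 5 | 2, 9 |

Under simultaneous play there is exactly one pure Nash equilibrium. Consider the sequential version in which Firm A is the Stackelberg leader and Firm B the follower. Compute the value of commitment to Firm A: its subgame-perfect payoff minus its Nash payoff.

0

Work backward from Firm B's decision.
- Budget: BR = W, leader payoff 9.
- Value: BR = Z, leader payoff 2.
- Plus: BR = Y, leader payoff 5.
- Premium: BR = Z, leader payoff 2.
Among 9, 2, 5, 2, the best is 9 at Budget. Subgame-perfect outcome: (Budget, W) with payoffs (9, 6).
For the simultaneous game, intersect best replies.
Firm A's best replies: W→Budget; X→Value; Y→Premium; Z→Budget.
Firm B's best replies: Budget→W; Value→Z; Plus→Y; Premium→Z.
Only (Budget, W) has each player best-responding; Nash payoffs (9, 6).
Firm A's commitment gain: 9 − 9 = 0.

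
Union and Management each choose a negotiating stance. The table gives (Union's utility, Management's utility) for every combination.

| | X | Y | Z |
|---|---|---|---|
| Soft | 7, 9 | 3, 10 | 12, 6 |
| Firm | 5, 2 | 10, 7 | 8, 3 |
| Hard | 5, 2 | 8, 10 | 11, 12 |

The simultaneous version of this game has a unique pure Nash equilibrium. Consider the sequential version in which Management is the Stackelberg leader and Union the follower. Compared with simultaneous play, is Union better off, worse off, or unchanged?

worse off

Work backward from Union's decision.
- X → Union plays Soft (best of 7, 5, 5); Management gets 9.
- Y → Union plays Firm (best of 3, 10, 8); Management gets 7.
- Z → Union plays Soft (best of 12, 8, 11); Management gets 6.
Management's induced payoffs are 9, 7, 6, so Management commits to X. Subgame-perfect outcome: (Soft, X) with payoffs (7, 9).
Now find the simultaneous Nash equilibrium.
Union's best replies: X→Soft; Y→Firm; Z→Soft.
Management's best replies: Soft→Y; Firm→Y; Hard→Z.
The unique mutual best reply is (Firm, Y), giving (10, 7).
Union earns 7 sequentially versus 10 at the Nash outcome: worse off.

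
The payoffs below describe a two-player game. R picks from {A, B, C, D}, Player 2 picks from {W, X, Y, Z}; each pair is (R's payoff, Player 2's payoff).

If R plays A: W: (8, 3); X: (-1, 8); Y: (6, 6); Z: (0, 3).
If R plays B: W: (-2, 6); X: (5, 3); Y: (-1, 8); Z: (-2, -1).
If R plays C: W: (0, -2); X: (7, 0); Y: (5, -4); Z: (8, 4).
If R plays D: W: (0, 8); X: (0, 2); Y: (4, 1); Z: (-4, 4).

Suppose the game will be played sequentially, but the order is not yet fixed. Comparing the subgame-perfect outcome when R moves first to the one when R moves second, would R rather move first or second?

first

If R leads: Player 2's best replies are A→X, B→Y, C→Z, D→W; R's induced payoffs -1, -1, 8, 0; outcome (C, Z), payoffs (8, 4).
If Player 2 leads: R's best replies are W→A, X→C, Y→A, Z→C; Player 2's induced payoffs 3, 0, 6, 4; outcome (A, Y), payoffs (6, 6).
R gets 8 moving first and 6 moving second, so R prefers to move first.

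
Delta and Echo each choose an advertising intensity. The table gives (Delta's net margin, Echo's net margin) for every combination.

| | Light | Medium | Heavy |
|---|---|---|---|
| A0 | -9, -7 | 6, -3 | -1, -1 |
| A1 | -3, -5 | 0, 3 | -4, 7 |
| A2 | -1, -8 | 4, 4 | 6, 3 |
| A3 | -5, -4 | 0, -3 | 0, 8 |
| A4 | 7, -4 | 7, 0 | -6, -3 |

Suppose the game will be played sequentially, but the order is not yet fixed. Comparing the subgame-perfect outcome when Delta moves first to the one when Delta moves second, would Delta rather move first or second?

If Delta leads: Echo's best replies are A0→Heavy, A1→Heavy, A2→Medium, A3→Heavy, A4→Medium; Delta's induced payoffs -1, -4, 4, 0, 7; outcome (A4, Medium), payoffs (7, 0).
If Echo leads: Delta's best replies are Light→A4, Medium→A4, Heavy→A2; Echo's induced payoffs -4, 0, 3; outcome (A2, Heavy), payoffs (6, 3).
Delta gets 7 moving first and 6 moving second, so Delta prefers to move first.

first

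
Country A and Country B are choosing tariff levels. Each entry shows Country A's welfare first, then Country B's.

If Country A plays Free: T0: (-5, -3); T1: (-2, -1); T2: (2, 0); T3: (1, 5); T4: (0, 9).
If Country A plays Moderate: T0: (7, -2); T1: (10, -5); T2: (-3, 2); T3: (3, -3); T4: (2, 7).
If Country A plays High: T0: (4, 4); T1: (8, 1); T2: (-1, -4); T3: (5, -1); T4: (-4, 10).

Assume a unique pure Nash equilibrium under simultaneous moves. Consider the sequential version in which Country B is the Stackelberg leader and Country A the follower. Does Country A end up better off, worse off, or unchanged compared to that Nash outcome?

unchanged

Solve by backward induction (Country B leads).
- T0: BR = Moderate, leader payoff -2.
- T1: BR = Moderate, leader payoff -5.
- T2: BR = Free, leader payoff 0.
- T3: BR = High, leader payoff -1.
- T4: BR = Moderate, leader payoff 7.
Maximizing over -2, -5, 0, -1, 7, Country B chooses T4. Subgame-perfect outcome: (Moderate, T4) with payoffs (2, 7).
Now find the simultaneous Nash equilibrium.
Country A's best replies: T0→Moderate; T1→Moderate; T2→Free; T3→High; T4→Moderate.
Country B's best replies: Free→T4; Moderate→T4; High→T4.
The unique mutual best reply is (Moderate, T4), giving (2, 7).
Country A earns 2 sequentially versus 2 at the Nash outcome: unchanged.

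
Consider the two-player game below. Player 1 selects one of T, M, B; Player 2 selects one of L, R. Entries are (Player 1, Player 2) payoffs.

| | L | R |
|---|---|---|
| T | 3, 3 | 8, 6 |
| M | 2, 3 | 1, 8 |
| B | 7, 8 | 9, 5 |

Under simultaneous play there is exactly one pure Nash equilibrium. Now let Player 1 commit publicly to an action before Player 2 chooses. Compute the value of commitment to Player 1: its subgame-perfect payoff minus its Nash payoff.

1

Solve by backward induction (Player 1 leads).
- T → Player 2 plays R (best of 3, 6); Player 1 gets 8.
- M → Player 2 plays R (best of 3, 8); Player 1 gets 1.
- B → Player 2 plays L (best of 8, 5); Player 1 gets 7.
Among 8, 1, 7, the best is 8 at T. Subgame-perfect outcome: (T, R) with payoffs (8, 6).
Under simultaneous play:
Player 1's best replies: L→B; R→B.
Player 2's best replies: T→R; M→R; B→L.
Only (B, L) has each player best-responding; Nash payoffs (7, 8).
Player 1's commitment gain: 8 − 7 = 1.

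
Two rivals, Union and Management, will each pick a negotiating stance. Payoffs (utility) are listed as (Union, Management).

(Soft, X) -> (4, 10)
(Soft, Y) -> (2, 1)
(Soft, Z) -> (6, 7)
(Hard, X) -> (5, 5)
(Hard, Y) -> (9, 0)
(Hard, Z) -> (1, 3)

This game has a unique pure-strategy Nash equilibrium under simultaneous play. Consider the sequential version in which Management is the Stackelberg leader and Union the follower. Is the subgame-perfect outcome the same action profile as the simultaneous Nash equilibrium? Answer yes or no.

Backward induction with Management moving first.
- X: BR = Hard, leader payoff 5.
- Y: BR = Hard, leader payoff 0.
- Z: BR = Soft, leader payoff 7.
Management's induced payoffs are 5, 0, 7, so Management commits to Z. Subgame-perfect outcome: (Soft, Z) with payoffs (6, 7).
For the simultaneous game, intersect best replies.
Union's best replies: X→Hard; Y→Hard; Z→Soft.
Management's best replies: Soft→X; Hard→X.
Only (Hard, X) has each player best-responding; Nash payoffs (5, 5).
Sequential outcome (Soft, Z) differs from the Nash profile (Hard, X).

no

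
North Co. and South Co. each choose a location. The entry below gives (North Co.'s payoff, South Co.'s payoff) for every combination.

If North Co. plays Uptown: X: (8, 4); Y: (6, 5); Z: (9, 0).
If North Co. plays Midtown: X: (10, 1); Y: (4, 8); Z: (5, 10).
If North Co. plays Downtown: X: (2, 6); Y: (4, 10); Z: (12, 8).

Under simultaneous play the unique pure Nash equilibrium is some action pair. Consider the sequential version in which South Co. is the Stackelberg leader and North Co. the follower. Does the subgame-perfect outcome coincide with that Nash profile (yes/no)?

no

Work backward from North Co.'s decision.
- X: BR = Midtown, leader payoff 1.
- Y: BR = Uptown, leader payoff 5.
- Z: BR = Downtown, leader payoff 8.
South Co.'s induced payoffs are 1, 5, 8, so South Co. commits to Z. Subgame-perfect outcome: (Downtown, Z) with payoffs (12, 8).
Now find the simultaneous Nash equilibrium.
North Co.'s best replies: X→Midtown; Y→Uptown; Z→Downtown.
South Co.'s best replies: Uptown→Y; Midtown→Z; Downtown→Y.
The unique mutual best reply is (Uptown, Y), giving (6, 5).
Sequential outcome (Downtown, Z) differs from the Nash profile (Uptown, Y).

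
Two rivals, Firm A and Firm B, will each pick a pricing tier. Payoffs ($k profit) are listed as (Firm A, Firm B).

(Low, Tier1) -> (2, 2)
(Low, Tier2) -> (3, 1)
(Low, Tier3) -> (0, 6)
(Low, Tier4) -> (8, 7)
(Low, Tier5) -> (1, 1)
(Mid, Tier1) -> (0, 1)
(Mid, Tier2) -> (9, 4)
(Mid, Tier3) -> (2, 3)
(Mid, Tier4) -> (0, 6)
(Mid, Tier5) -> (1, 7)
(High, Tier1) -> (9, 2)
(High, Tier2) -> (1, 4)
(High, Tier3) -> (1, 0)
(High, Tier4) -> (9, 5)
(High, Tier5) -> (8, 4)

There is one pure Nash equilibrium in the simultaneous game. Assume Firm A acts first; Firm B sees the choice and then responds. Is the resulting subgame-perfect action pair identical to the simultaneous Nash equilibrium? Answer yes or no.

yes

Backward induction with Firm A moving first.
- Low: BR = Tier4, leader payoff 8.
- Mid: BR = Tier5, leader payoff 1.
- High: BR = Tier4, leader payoff 9.
Firm A's induced payoffs are 8, 1, 9, so Firm A commits to High. Subgame-perfect outcome: (High, Tier4) with payoffs (9, 5).
For the simultaneous game, intersect best replies.
Firm A's best replies: Tier1→High; Tier2→Mid; Tier3→Mid; Tier4→High; Tier5→High.
Firm B's best replies: Low→Tier4; Mid→Tier5; High→Tier4.
The unique mutual best reply is (High, Tier4), giving (9, 5).
Sequential outcome (High, Tier4) coincides with the Nash profile (High, Tier4).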